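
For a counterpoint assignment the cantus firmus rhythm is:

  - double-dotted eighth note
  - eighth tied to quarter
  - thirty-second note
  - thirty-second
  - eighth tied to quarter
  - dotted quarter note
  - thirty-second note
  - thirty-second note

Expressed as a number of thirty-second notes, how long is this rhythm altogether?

Convert each value to thirty-second notes: double-dotted eighth note = 7; eighth tied to quarter (eighth + quarter) = 12; thirty-second note = 1; thirty-second = 1; eighth tied to quarter (eighth + quarter) = 12; dotted quarter note = 12; thirty-second note = 1; thirty-second note = 1.
Adding: 7 + 12 + 1 + 1 + 12 + 12 + 1 + 1 = 47 thirty-second notes.

47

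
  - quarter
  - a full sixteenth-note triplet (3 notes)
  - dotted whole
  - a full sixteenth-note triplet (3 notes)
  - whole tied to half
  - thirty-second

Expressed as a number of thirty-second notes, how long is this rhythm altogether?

Each duration in thirty-second notes: quarter = 8; a full sixteenth-note triplet (3 notes) (three triplet sixteenths span one eighth) = 4; dotted whole = 48; a full sixteenth-note triplet (3 notes) (three triplet sixteenths span one eighth) = 4; whole tied to half (whole + half) = 48; thirty-second = 1.
Altogether 8 + 4 + 48 + 4 + 48 + 1 = 113 thirty-second notes.

113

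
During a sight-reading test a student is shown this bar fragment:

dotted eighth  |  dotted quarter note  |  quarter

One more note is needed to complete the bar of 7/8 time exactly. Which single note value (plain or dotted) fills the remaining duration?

sixteenth note

The bar of 7/8 = 14 sixteenth notes.
In sixteenth notes: dotted eighth = 3; dotted quarter note = 6; quarter = 4.
Adding: 3 + 6 + 4 = 13.
Remaining: 14 − 13 = 1 sixteenth note, which is a sixteenth note.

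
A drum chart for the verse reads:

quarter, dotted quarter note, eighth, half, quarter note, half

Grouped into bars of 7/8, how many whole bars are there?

One bar of 7/8 = 7 eighth notes.
In eighth notes: quarter = 2; dotted quarter note = 3; eighth = 1; half = 4; quarter note = 2; half = 4.
Altogether 2 + 3 + 1 + 4 + 2 + 4 = 16.
16 ÷ 7 = 2 complete bars with 2 left over.

2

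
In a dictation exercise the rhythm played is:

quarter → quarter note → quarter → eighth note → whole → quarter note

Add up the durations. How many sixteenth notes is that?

Express everything in sixteenth notes: quarter = 4; quarter note = 4; quarter = 4; eighth note = 2; whole = 16; quarter note = 4.
Altogether 4 + 4 + 4 + 2 + 16 + 4 = 34 sixteenth notes.

34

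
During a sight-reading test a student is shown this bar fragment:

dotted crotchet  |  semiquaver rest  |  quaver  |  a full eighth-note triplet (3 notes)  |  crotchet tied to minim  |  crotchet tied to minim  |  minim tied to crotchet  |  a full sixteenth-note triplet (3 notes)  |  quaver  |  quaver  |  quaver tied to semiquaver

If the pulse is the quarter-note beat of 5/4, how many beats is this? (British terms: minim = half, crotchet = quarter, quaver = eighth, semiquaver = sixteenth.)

One quarter-note beat = 4 sixteenth notes.
Convert each value to sixteenth notes: dotted crotchet = 6; semiquaver rest = 1; quaver = 2; a full eighth-note triplet (3 notes) (three triplet eighths span one quarter) = 4; crotchet tied to minim (crotchet + minim) = 12; crotchet tied to minim (crotchet + minim) = 12; minim tied to crotchet (minim + crotchet) = 12; a full sixteenth-note triplet (3 notes) (three triplet sixteenths span one eighth) = 2; quaver = 2; quaver = 2; quaver tied to semiquaver (quaver + semiquaver) = 3.
Altogether 6 + 1 + 2 + 4 + 12 + 12 + 12 + 2 + 2 + 2 + 3 = 58.
58 ÷ 4 = 14.5 beats.

14.5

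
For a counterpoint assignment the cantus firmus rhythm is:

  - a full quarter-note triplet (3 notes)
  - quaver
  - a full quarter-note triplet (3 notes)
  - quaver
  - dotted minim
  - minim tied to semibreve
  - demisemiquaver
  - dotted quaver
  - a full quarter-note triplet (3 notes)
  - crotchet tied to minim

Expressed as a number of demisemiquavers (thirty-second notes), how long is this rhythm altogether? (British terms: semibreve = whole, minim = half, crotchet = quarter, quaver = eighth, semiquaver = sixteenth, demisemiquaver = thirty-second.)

159

In thirty-second notes: a full quarter-note triplet (3 notes) (three triplet quarters span one half) = 16; quaver = 4; a full quarter-note triplet (3 notes) (three triplet quarters span one half) = 16; quaver = 4; dotted minim = 24; minim tied to semibreve (minim + semibreve) = 48; demisemiquaver = 1; dotted quaver = 6; a full quarter-note triplet (3 notes) (three triplet quarters span one half) = 16; crotchet tied to minim (crotchet + minim) = 24.
Sum: 16 + 4 + 16 + 4 + 24 + 48 + 1 + 6 + 16 + 24 = 159 thirty-second notes.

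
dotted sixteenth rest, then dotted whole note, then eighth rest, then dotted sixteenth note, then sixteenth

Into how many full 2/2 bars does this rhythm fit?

1

One bar of 2/2 = 32 thirty-second notes.
In thirty-second notes: dotted sixteenth rest = 3; dotted whole note = 48; eighth rest = 4; dotted sixteenth note = 3; sixteenth = 2.
Sum: 3 + 48 + 4 + 3 + 2 = 60.
60 ÷ 32 = 1 complete bar with 28 left over.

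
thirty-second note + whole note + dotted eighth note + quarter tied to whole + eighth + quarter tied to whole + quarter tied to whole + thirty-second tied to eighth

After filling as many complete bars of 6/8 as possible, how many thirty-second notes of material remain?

One bar of 6/8 = 24 thirty-second notes.
In thirty-second notes: thirty-second note = 1; whole note = 32; dotted eighth note = 6; quarter tied to whole (quarter + whole) = 40; eighth = 4; quarter tied to whole (quarter + whole) = 40; quarter tied to whole (quarter + whole) = 40; thirty-second tied to eighth (thirty-second + eighth) = 5.
Adding: 1 + 32 + 6 + 40 + 4 + 40 + 40 + 5 = 168.
168 ÷ 24 = 7 complete bars with 0 thirty-second notes remaining.

0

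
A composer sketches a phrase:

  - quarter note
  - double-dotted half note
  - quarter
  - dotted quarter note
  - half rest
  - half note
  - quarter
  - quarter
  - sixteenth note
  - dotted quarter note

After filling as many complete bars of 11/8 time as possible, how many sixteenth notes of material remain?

15

One bar of 11/8 = 22 sixteenth notes.
Express everything in sixteenth notes: quarter note = 4; double-dotted half note = 14; quarter = 4; dotted quarter note = 6; half rest = 8; half note = 8; quarter = 4; quarter = 4; sixteenth note = 1; dotted quarter note = 6.
Altogether 4 + 14 + 4 + 6 + 8 + 8 + 4 + 4 + 1 + 6 = 59.
59 ÷ 22 = 2 complete bars with 15 sixteenth notes remaining.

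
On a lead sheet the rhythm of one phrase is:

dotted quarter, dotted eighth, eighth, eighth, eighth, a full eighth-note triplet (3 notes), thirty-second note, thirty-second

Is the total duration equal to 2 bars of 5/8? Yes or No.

Yes

One bar of 5/8 = 20 thirty-second notes, so 2 bars = 40.
In thirty-second notes: dotted quarter = 12; dotted eighth = 6; eighth = 4; eighth = 4; eighth = 4; a full eighth-note triplet (3 notes) (three triplet eighths span one quarter) = 8; thirty-second note = 1; thirty-second = 1.
Total: 12 + 6 + 4 + 4 + 4 + 8 + 1 + 1 = 40.
40 equals 40, so the answer is Yes.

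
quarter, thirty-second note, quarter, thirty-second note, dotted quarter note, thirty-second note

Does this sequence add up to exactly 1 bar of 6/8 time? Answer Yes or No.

No

One bar of 6/8 = 24 thirty-second notes.
Convert each value to thirty-second notes: quarter = 8; thirty-second note = 1; quarter = 8; thirty-second note = 1; dotted quarter note = 12; thirty-second note = 1.
Sum: 8 + 1 + 8 + 1 + 12 + 1 = 31.
31 exceeds 24, so the answer is No.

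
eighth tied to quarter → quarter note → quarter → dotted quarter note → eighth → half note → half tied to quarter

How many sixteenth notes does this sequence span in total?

42

Working in sixteenth notes: eighth tied to quarter (eighth + quarter) = 6; quarter note = 4; quarter = 4; dotted quarter note = 6; eighth = 2; half note = 8; half tied to quarter (half + quarter) = 12.
Sum: 6 + 4 + 4 + 6 + 2 + 8 + 12 = 42 sixteenth notes.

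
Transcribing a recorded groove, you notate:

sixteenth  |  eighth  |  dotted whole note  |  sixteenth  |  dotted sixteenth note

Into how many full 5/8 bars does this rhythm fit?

2

One bar of 5/8 = 20 thirty-second notes.
Each duration in thirty-second notes: sixteenth = 2; eighth = 4; dotted whole note = 48; sixteenth = 2; dotted sixteenth note = 3.
Adding: 2 + 4 + 48 + 2 + 3 = 59.
59 ÷ 20 = 2 complete bars with 19 left over.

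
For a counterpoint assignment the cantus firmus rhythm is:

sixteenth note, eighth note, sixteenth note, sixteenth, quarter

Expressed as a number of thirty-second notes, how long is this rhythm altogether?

18

Convert each value to thirty-second notes: sixteenth note = 2; eighth note = 4; sixteenth note = 2; sixteenth = 2; quarter = 8.
Sum: 2 + 4 + 2 + 2 + 8 = 18 thirty-second notes.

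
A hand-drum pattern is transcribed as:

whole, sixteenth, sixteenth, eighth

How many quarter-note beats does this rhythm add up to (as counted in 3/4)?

One quarter-note beat = 4 sixteenth notes.
Convert each value to sixteenth notes: whole = 16; sixteenth = 1; sixteenth = 1; eighth = 2.
Adding: 16 + 1 + 1 + 2 = 20.
20 ÷ 4 = 5 beats.

5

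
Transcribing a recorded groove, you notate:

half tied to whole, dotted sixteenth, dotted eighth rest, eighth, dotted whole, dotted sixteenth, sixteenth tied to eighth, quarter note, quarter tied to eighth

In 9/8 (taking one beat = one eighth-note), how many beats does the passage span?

34.5

One eighth-note beat = 4 thirty-second notes.
Each duration in thirty-second notes: half tied to whole (half + whole) = 48; dotted sixteenth = 3; dotted eighth rest = 6; eighth = 4; dotted whole = 48; dotted sixteenth = 3; sixteenth tied to eighth (sixteenth + eighth) = 6; quarter note = 8; quarter tied to eighth (quarter + eighth) = 12.
Sum: 48 + 3 + 6 + 4 + 48 + 3 + 6 + 8 + 12 = 138.
138 ÷ 4 = 34.5 beats.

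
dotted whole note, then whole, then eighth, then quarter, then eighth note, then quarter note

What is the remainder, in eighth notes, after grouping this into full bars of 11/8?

One bar of 11/8 = 11 eighth notes.
Express everything in eighth notes: dotted whole note = 12; whole = 8; eighth = 1; quarter = 2; eighth note = 1; quarter note = 2.
Total: 12 + 8 + 1 + 2 + 1 + 2 = 26.
26 ÷ 11 = 2 complete bars with 4 eighth notes remaining.

4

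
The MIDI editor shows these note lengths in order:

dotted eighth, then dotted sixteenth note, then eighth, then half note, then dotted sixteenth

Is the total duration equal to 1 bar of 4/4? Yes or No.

One bar of 4/4 = 32 thirty-second notes.
Each duration in thirty-second notes: dotted eighth = 6; dotted sixteenth note = 3; eighth = 4; half note = 16; dotted sixteenth = 3.
Adding: 6 + 3 + 4 + 16 + 3 = 32.
32 equals 32, so the answer is Yes.

Yes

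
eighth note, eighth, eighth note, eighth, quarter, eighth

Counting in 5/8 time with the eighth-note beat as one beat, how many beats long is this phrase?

One eighth-note beat = 2 sixteenth notes.
Convert each value to sixteenth notes: eighth note = 2; eighth = 2; eighth note = 2; eighth = 2; quarter = 4; eighth = 2.
Altogether 2 + 2 + 2 + 2 + 4 + 2 = 14.
14 ÷ 2 = 7 beats.

7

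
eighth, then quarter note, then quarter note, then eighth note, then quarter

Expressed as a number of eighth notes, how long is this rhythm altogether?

8

Convert each value to eighth notes: eighth = 1; quarter note = 2; quarter note = 2; eighth note = 1; quarter = 2.
Sum: 1 + 2 + 2 + 1 + 2 = 8 eighth notes.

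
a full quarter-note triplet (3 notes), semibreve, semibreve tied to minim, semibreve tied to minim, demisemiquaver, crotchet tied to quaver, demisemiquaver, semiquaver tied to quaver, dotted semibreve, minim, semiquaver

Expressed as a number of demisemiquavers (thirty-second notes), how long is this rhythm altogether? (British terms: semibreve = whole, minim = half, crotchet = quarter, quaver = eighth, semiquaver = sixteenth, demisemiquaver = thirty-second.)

Working in thirty-second notes: a full quarter-note triplet (3 notes) (three triplet quarters span one half) = 16; semibreve = 32; semibreve tied to minim (semibreve + minim) = 48; semibreve tied to minim (semibreve + minim) = 48; demisemiquaver = 1; crotchet tied to quaver (crotchet + quaver) = 12; demisemiquaver = 1; semiquaver tied to quaver (semiquaver + quaver) = 6; dotted semibreve = 48; minim = 16; semiquaver = 2.
Sum: 16 + 32 + 48 + 48 + 1 + 12 + 1 + 6 + 48 + 16 + 2 = 230 thirty-second notes.

230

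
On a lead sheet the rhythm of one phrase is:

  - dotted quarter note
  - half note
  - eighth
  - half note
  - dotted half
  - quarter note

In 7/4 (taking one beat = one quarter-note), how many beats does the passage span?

10

One quarter-note beat = 2 eighth notes.
Working in eighth notes: dotted quarter note = 3; half note = 4; eighth = 1; half note = 4; dotted half = 6; quarter note = 2.
Adding: 3 + 4 + 1 + 4 + 6 + 2 = 20.
20 ÷ 2 = 10 beats.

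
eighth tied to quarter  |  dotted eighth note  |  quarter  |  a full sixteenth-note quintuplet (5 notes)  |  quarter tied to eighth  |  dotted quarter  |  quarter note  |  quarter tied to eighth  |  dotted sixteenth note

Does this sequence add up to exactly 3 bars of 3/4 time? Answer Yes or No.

One bar of 3/4 = 24 thirty-second notes, so 3 bars = 72.
In thirty-second notes: eighth tied to quarter (eighth + quarter) = 12; dotted eighth note = 6; quarter = 8; a full sixteenth-note quintuplet (5 notes) (five quintuplet sixteenths span one quarter) = 8; quarter tied to eighth (quarter + eighth) = 12; dotted quarter = 12; quarter note = 8; quarter tied to eighth (quarter + eighth) = 12; dotted sixteenth note = 3.
Sum: 12 + 6 + 8 + 8 + 12 + 12 + 8 + 12 + 3 = 81.
81 exceeds 72, so the answer is No.

No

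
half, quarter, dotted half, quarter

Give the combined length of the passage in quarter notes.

Convert each value to quarter notes: half = 2; quarter = 1; dotted half = 3; quarter = 1.
Adding: 2 + 1 + 3 + 1 = 7 quarter notes.

7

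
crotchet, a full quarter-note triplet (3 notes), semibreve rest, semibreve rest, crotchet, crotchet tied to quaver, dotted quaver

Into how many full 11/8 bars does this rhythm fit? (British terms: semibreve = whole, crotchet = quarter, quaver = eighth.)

One bar of 11/8 = 22 sixteenth notes.
Working in sixteenth notes: crotchet = 4; a full quarter-note triplet (3 notes) (three triplet quarters span one half) = 8; semibreve rest = 16; semibreve rest = 16; crotchet = 4; crotchet tied to quaver (crotchet + quaver) = 6; dotted quaver = 3.
Total: 4 + 8 + 16 + 16 + 4 + 6 + 3 = 57.
57 ÷ 22 = 2 complete bars with 13 left over.

2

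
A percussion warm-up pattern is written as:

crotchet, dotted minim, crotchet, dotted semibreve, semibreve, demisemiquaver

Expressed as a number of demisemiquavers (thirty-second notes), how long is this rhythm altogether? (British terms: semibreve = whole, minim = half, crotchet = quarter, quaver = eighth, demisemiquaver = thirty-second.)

Express everything in thirty-second notes: crotchet = 8; dotted minim = 24; crotchet = 8; dotted semibreve = 48; semibreve = 32; demisemiquaver = 1.
Altogether 8 + 24 + 8 + 48 + 32 + 1 = 121 thirty-second notes.

121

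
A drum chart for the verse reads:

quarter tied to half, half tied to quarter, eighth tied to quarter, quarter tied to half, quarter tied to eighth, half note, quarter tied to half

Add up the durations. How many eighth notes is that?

In eighth notes: quarter tied to half (quarter + half) = 6; half tied to quarter (half + quarter) = 6; eighth tied to quarter (eighth + quarter) = 3; quarter tied to half (quarter + half) = 6; quarter tied to eighth (quarter + eighth) = 3; half note = 4; quarter tied to half (quarter + half) = 6.
Total: 6 + 6 + 3 + 6 + 3 + 4 + 6 = 34 eighth notes.

34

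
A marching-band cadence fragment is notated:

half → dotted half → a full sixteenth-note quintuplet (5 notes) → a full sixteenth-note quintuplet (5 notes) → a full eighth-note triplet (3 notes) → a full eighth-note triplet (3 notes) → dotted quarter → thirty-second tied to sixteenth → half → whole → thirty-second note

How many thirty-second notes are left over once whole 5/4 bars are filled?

One bar of 5/4 = 40 thirty-second notes.
Working in thirty-second notes: half = 16; dotted half = 24; a full sixteenth-note quintuplet (5 notes) (five quintuplet sixteenths span one quarter) = 8; a full sixteenth-note quintuplet (5 notes) (five quintuplet sixteenths span one quarter) = 8; a full eighth-note triplet (3 notes) (three triplet eighths span one quarter) = 8; a full eighth-note triplet (3 notes) (three triplet eighths span one quarter) = 8; dotted quarter = 12; thirty-second tied to sixteenth (thirty-second + sixteenth) = 3; half = 16; whole = 32; thirty-second note = 1.
Sum: 16 + 24 + 8 + 8 + 8 + 8 + 12 + 3 + 16 + 32 + 1 = 136.
136 ÷ 40 = 3 complete bars with 16 thirty-second notes remaining.

16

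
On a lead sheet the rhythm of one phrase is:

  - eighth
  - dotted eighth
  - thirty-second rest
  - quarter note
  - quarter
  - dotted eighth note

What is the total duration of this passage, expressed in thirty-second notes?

In thirty-second notes: eighth = 4; dotted eighth = 6; thirty-second rest = 1; quarter note = 8; quarter = 8; dotted eighth note = 6.
Total: 4 + 6 + 1 + 8 + 8 + 6 = 33 thirty-second notes.

33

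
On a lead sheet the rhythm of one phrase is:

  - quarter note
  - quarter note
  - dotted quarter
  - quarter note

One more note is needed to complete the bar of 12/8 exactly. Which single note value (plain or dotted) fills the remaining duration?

dotted quarter note

The bar of 12/8 = 12 eighth notes.
Each duration in eighth notes: quarter note = 2; quarter note = 2; dotted quarter = 3; quarter note = 2.
Altogether 2 + 2 + 3 + 2 = 9.
Remaining: 12 − 9 = 3 eighth notes, which is a dotted quarter note.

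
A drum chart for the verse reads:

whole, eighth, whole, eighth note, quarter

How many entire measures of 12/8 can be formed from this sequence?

One bar of 12/8 = 12 eighth notes.
Working in eighth notes: whole = 8; eighth = 1; whole = 8; eighth note = 1; quarter = 2.
Adding: 8 + 1 + 8 + 1 + 2 = 20.
20 ÷ 12 = 1 complete bar with 8 left over.

1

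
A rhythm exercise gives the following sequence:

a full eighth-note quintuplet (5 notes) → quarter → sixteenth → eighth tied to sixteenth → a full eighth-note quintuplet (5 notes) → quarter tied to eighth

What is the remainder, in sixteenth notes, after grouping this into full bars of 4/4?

14

One bar of 4/4 = 16 sixteenth notes.
Working in sixteenth notes: a full eighth-note quintuplet (5 notes) (five quintuplet eighths span one half) = 8; quarter = 4; sixteenth = 1; eighth tied to sixteenth (eighth + sixteenth) = 3; a full eighth-note quintuplet (5 notes) (five quintuplet eighths span one half) = 8; quarter tied to eighth (quarter + eighth) = 6.
Adding: 8 + 4 + 1 + 3 + 8 + 6 = 30.
30 ÷ 16 = 1 complete bar with 14 sixteenth notes remaining.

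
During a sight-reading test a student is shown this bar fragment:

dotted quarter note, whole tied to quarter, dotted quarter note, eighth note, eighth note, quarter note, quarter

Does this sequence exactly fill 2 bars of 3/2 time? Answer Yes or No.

One bar of 3/2 = 12 eighth notes, so 2 bars = 24.
Working in eighth notes: dotted quarter note = 3; whole tied to quarter (whole + quarter) = 10; dotted quarter note = 3; eighth note = 1; eighth note = 1; quarter note = 2; quarter = 2.
Total: 3 + 10 + 3 + 1 + 1 + 2 + 2 = 22.
22 falls short of 24, so the answer is No.

No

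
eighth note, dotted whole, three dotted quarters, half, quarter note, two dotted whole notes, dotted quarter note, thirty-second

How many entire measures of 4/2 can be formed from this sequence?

One bar of 4/2 = 64 thirty-second notes.
Express everything in thirty-second notes: eighth note = 4; dotted whole = 48; dotted quarter = 12; dotted quarter = 12; dotted quarter = 12; half = 16; quarter note = 8; dotted whole note = 48; dotted whole note = 48; dotted quarter note = 12; thirty-second = 1.
Sum: 4 + 48 + 12 + 12 + 12 + 16 + 8 + 48 + 48 + 12 + 1 = 221.
221 ÷ 64 = 3 complete bars with 29 left over.

3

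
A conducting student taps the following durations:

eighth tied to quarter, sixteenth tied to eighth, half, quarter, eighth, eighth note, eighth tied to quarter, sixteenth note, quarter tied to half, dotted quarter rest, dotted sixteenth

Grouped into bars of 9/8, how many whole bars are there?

2

One bar of 9/8 = 36 thirty-second notes.
Convert each value to thirty-second notes: eighth tied to quarter (eighth + quarter) = 12; sixteenth tied to eighth (sixteenth + eighth) = 6; half = 16; quarter = 8; eighth = 4; eighth note = 4; eighth tied to quarter (eighth + quarter) = 12; sixteenth note = 2; quarter tied to half (quarter + half) = 24; dotted quarter rest = 12; dotted sixteenth = 3.
Sum: 12 + 6 + 16 + 8 + 4 + 4 + 12 + 2 + 24 + 12 + 3 = 103.
103 ÷ 36 = 2 complete bars with 31 left over.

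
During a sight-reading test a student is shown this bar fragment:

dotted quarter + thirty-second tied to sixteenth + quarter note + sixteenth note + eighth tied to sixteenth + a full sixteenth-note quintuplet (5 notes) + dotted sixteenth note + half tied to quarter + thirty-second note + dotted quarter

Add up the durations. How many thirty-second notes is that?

Express everything in thirty-second notes: dotted quarter = 12; thirty-second tied to sixteenth (thirty-second + sixteenth) = 3; quarter note = 8; sixteenth note = 2; eighth tied to sixteenth (eighth + sixteenth) = 6; a full sixteenth-note quintuplet (5 notes) (five quintuplet sixteenths span one quarter) = 8; dotted sixteenth note = 3; half tied to quarter (half + quarter) = 24; thirty-second note = 1; dotted quarter = 12.
Altogether 12 + 3 + 8 + 2 + 6 + 8 + 3 + 24 + 1 + 12 = 79 thirty-second notes.

79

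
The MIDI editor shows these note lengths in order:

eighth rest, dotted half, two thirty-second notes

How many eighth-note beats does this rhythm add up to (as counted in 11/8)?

One eighth-note beat = 4 thirty-second notes.
Express everything in thirty-second notes: eighth rest = 4; dotted half = 24; thirty-second note = 1; thirty-second note = 1.
Adding: 4 + 24 + 1 + 1 = 30.
30 ÷ 4 = 7.5 beats.

7.5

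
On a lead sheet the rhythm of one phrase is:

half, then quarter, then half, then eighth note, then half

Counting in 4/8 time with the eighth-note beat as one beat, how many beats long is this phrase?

15

One eighth-note beat = 2 sixteenth notes.
Working in sixteenth notes: half = 8; quarter = 4; half = 8; eighth note = 2; half = 8.
Total: 8 + 4 + 8 + 2 + 8 = 30.
30 ÷ 2 = 15 beats.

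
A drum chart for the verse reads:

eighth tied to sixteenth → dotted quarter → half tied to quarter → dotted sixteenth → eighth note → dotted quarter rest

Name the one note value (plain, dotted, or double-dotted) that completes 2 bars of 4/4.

2 bars of 4/4 = 64 thirty-second notes.
In thirty-second notes: eighth tied to sixteenth (eighth + sixteenth) = 6; dotted quarter = 12; half tied to quarter (half + quarter) = 24; dotted sixteenth = 3; eighth note = 4; dotted quarter rest = 12.
Altogether 6 + 12 + 24 + 3 + 4 + 12 = 61.
Remaining: 64 − 61 = 3 thirty-second notes, which is a dotted sixteenth note.

dotted sixteenth note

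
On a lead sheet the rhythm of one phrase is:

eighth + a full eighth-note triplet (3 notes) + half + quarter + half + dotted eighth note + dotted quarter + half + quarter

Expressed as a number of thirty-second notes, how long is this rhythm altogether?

Each duration in thirty-second notes: eighth = 4; a full eighth-note triplet (3 notes) (three triplet eighths span one quarter) = 8; half = 16; quarter = 8; half = 16; dotted eighth note = 6; dotted quarter = 12; half = 16; quarter = 8.
Sum: 4 + 8 + 16 + 8 + 16 + 6 + 12 + 16 + 8 = 94 thirty-second notes.

94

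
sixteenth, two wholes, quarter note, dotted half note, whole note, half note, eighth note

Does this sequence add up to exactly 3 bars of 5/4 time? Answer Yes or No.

One bar of 5/4 = 20 sixteenth notes, so 3 bars = 60.
Working in sixteenth notes: sixteenth = 1; whole = 16; whole = 16; quarter note = 4; dotted half note = 12; whole note = 16; half note = 8; eighth note = 2.
Sum: 1 + 16 + 16 + 4 + 12 + 16 + 8 + 2 = 75.
75 exceeds 60, so the answer is No.

No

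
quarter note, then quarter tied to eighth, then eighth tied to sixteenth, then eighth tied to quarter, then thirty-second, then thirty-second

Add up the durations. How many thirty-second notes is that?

40

Working in thirty-second notes: quarter note = 8; quarter tied to eighth (quarter + eighth) = 12; eighth tied to sixteenth (eighth + sixteenth) = 6; eighth tied to quarter (eighth + quarter) = 12; thirty-second = 1; thirty-second = 1.
Altogether 8 + 12 + 6 + 12 + 1 + 1 = 40 thirty-second notes.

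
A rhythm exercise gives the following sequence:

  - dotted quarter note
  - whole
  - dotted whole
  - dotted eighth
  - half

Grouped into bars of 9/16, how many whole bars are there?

6

One bar of 9/16 = 9 sixteenth notes.
Convert each value to sixteenth notes: dotted quarter note = 6; whole = 16; dotted whole = 24; dotted eighth = 3; half = 8.
Sum: 6 + 16 + 24 + 3 + 8 = 57.
57 ÷ 9 = 6 complete bars with 3 left over.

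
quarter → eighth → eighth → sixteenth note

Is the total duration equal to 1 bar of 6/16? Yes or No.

No

One bar of 6/16 = 6 sixteenth notes.
Working in sixteenth notes: quarter = 4; eighth = 2; eighth = 2; sixteenth note = 1.
Adding: 4 + 2 + 2 + 1 = 9.
9 exceeds 6, so the answer is No.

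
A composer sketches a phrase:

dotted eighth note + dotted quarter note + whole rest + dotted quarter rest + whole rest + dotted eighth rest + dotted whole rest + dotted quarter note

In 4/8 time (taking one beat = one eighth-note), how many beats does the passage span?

40

One eighth-note beat = 2 sixteenth notes.
In sixteenth notes: dotted eighth note = 3; dotted quarter note = 6; whole rest = 16; dotted quarter rest = 6; whole rest = 16; dotted eighth rest = 3; dotted whole rest = 24; dotted quarter note = 6.
Altogether 3 + 6 + 16 + 6 + 16 + 3 + 24 + 6 = 80.
80 ÷ 2 = 40 beats.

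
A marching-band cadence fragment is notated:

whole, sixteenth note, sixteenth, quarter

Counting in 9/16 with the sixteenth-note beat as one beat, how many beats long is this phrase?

22

One sixteenth-note beat = 2 thirty-second notes.
Express everything in thirty-second notes: whole = 32; sixteenth note = 2; sixteenth = 2; quarter = 8.
Adding: 32 + 2 + 2 + 8 = 44.
44 ÷ 2 = 22 beats.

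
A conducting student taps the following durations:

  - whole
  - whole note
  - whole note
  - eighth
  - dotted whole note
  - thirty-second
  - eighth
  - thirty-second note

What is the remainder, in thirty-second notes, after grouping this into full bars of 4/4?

One bar of 4/4 = 32 thirty-second notes.
Each duration in thirty-second notes: whole = 32; whole note = 32; whole note = 32; eighth = 4; dotted whole note = 48; thirty-second = 1; eighth = 4; thirty-second note = 1.
Altogether 32 + 32 + 32 + 4 + 48 + 1 + 4 + 1 = 154.
154 ÷ 32 = 4 complete bars with 26 thirty-second notes remaining.

26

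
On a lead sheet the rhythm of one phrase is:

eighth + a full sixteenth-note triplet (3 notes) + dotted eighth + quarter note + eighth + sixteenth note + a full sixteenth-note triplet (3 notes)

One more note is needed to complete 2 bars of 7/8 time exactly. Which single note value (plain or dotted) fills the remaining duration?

dotted half note

2 bars of 7/8 = 28 sixteenth notes.
Convert each value to sixteenth notes: eighth = 2; a full sixteenth-note triplet (3 notes) (three triplet sixteenths span one eighth) = 2; dotted eighth = 3; quarter note = 4; eighth = 2; sixteenth note = 1; a full sixteenth-note triplet (3 notes) (three triplet sixteenths span one eighth) = 2.
Total: 2 + 2 + 3 + 4 + 2 + 1 + 2 = 16.
Remaining: 28 − 16 = 12 sixteenth notes, which is a dotted half note.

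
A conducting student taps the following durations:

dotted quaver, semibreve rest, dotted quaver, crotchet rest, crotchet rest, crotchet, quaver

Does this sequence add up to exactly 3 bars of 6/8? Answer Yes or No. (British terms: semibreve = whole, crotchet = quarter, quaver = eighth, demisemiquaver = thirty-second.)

Yes

One bar of 6/8 = 12 sixteenth notes, so 3 bars = 36.
Working in sixteenth notes: dotted quaver = 3; semibreve rest = 16; dotted quaver = 3; crotchet rest = 4; crotchet rest = 4; crotchet = 4; quaver = 2.
Altogether 3 + 16 + 3 + 4 + 4 + 4 + 2 = 36.
36 equals 36, so the answer is Yes.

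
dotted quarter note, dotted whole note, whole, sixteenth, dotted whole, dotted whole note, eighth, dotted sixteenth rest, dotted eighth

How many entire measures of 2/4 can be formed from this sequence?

One bar of 2/4 = 16 thirty-second notes.
Convert each value to thirty-second notes: dotted quarter note = 12; dotted whole note = 48; whole = 32; sixteenth = 2; dotted whole = 48; dotted whole note = 48; eighth = 4; dotted sixteenth rest = 3; dotted eighth = 6.
Sum: 12 + 48 + 32 + 2 + 48 + 48 + 4 + 3 + 6 = 203.
203 ÷ 16 = 12 complete bars with 11 left over.

12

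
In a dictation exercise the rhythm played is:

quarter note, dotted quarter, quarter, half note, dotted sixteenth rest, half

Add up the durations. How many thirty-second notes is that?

63

Express everything in thirty-second notes: quarter note = 8; dotted quarter = 12; quarter = 8; half note = 16; dotted sixteenth rest = 3; half = 16.
Sum: 8 + 12 + 8 + 16 + 3 + 16 = 63 thirty-second notes.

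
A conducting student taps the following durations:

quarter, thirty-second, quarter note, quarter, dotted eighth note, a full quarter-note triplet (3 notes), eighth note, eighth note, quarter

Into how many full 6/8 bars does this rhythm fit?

One bar of 6/8 = 24 thirty-second notes.
Express everything in thirty-second notes: quarter = 8; thirty-second = 1; quarter note = 8; quarter = 8; dotted eighth note = 6; a full quarter-note triplet (3 notes) (three triplet quarters span one half) = 16; eighth note = 4; eighth note = 4; quarter = 8.
Total: 8 + 1 + 8 + 8 + 6 + 16 + 4 + 4 + 8 = 63.
63 ÷ 24 = 2 complete bars with 15 left over.

2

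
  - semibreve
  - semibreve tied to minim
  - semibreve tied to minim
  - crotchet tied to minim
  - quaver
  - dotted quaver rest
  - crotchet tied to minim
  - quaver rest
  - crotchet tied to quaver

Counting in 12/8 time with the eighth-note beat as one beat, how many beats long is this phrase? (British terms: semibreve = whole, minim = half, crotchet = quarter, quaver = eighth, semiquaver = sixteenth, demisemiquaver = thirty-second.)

One eighth-note beat = 2 sixteenth notes.
In sixteenth notes: semibreve = 16; semibreve tied to minim (semibreve + minim) = 24; semibreve tied to minim (semibreve + minim) = 24; crotchet tied to minim (crotchet + minim) = 12; quaver = 2; dotted quaver rest = 3; crotchet tied to minim (crotchet + minim) = 12; quaver rest = 2; crotchet tied to quaver (crotchet + quaver) = 6.
Total: 16 + 24 + 24 + 12 + 2 + 3 + 12 + 2 + 6 = 101.
101 ÷ 2 = 50.5 beats.

50.5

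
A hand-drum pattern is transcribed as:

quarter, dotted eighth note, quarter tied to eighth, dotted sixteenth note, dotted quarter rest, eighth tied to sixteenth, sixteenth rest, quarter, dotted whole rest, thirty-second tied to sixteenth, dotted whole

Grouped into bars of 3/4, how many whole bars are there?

One bar of 3/4 = 24 thirty-second notes.
Working in thirty-second notes: quarter = 8; dotted eighth note = 6; quarter tied to eighth (quarter + eighth) = 12; dotted sixteenth note = 3; dotted quarter rest = 12; eighth tied to sixteenth (eighth + sixteenth) = 6; sixteenth rest = 2; quarter = 8; dotted whole rest = 48; thirty-second tied to sixteenth (thirty-second + sixteenth) = 3; dotted whole = 48.
Total: 8 + 6 + 12 + 3 + 12 + 6 + 2 + 8 + 48 + 3 + 48 = 156.
156 ÷ 24 = 6 complete bars with 12 left over.

6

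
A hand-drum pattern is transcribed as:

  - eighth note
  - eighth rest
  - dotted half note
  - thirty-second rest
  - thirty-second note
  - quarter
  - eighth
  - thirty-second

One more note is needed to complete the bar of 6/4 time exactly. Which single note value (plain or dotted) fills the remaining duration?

The bar of 6/4 = 48 thirty-second notes.
Each duration in thirty-second notes: eighth note = 4; eighth rest = 4; dotted half note = 24; thirty-second rest = 1; thirty-second note = 1; quarter = 8; eighth = 4; thirty-second = 1.
Altogether 4 + 4 + 24 + 1 + 1 + 8 + 4 + 1 = 47.
Remaining: 48 − 47 = 1 thirty-second note, which is a thirty-second note.

thirty-second note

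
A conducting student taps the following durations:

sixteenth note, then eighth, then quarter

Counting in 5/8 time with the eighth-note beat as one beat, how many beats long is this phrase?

3.5

One eighth-note beat = 2 sixteenth notes.
Convert each value to sixteenth notes: sixteenth note = 1; eighth = 2; quarter = 4.
Adding: 1 + 2 + 4 = 7.
7 ÷ 2 = 3.5 beats.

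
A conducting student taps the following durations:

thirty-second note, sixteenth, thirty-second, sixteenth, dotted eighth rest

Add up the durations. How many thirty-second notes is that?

12

Each duration in thirty-second notes: thirty-second note = 1; sixteenth = 2; thirty-second = 1; sixteenth = 2; dotted eighth rest = 6.
Total: 1 + 2 + 1 + 2 + 6 = 12 thirty-second notes.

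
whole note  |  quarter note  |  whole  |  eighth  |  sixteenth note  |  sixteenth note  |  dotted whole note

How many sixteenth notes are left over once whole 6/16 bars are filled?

One bar of 6/16 = 6 sixteenth notes.
Convert each value to sixteenth notes: whole note = 16; quarter note = 4; whole = 16; eighth = 2; sixteenth note = 1; sixteenth note = 1; dotted whole note = 24.
Sum: 16 + 4 + 16 + 2 + 1 + 1 + 24 = 64.
64 ÷ 6 = 10 complete bars with 4 sixteenth notes remaining.

4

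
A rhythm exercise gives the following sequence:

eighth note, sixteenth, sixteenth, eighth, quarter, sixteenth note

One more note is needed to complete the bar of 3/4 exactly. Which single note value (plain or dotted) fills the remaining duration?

sixteenth note

The bar of 3/4 = 12 sixteenth notes.
In sixteenth notes: eighth note = 2; sixteenth = 1; sixteenth = 1; eighth = 2; quarter = 4; sixteenth note = 1.
Total: 2 + 1 + 1 + 2 + 4 + 1 = 11.
Remaining: 12 − 11 = 1 sixteenth note, which is a sixteenth note.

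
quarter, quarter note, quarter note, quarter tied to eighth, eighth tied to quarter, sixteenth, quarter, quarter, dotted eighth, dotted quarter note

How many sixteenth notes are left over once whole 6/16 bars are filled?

0

One bar of 6/16 = 6 sixteenth notes.
In sixteenth notes: quarter = 4; quarter note = 4; quarter note = 4; quarter tied to eighth (quarter + eighth) = 6; eighth tied to quarter (eighth + quarter) = 6; sixteenth = 1; quarter = 4; quarter = 4; dotted eighth = 3; dotted quarter note = 6.
Altogether 4 + 4 + 4 + 6 + 6 + 1 + 4 + 4 + 3 + 6 = 42.
42 ÷ 6 = 7 complete bars with 0 sixteenth notes remaining.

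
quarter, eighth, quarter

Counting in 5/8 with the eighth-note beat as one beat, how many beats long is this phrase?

5

One eighth-note beat = 2 sixteenth notes.
Working in sixteenth notes: quarter = 4; eighth = 2; quarter = 4.
Total: 4 + 2 + 4 = 10.
10 ÷ 2 = 5 beats.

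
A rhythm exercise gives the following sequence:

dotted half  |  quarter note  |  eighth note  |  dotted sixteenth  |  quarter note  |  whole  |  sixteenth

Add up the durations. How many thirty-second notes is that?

81

In thirty-second notes: dotted half = 24; quarter note = 8; eighth note = 4; dotted sixteenth = 3; quarter note = 8; whole = 32; sixteenth = 2.
Sum: 24 + 8 + 4 + 3 + 8 + 32 + 2 = 81 thirty-second notes.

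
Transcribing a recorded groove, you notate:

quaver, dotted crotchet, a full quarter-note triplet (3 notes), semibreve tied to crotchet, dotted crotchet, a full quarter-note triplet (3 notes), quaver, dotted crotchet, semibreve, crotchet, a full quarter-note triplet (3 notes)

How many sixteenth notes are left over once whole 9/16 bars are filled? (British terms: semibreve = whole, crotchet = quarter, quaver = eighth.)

5

One bar of 9/16 = 9 sixteenth notes.
In sixteenth notes: quaver = 2; dotted crotchet = 6; a full quarter-note triplet (3 notes) (three triplet quarters span one half) = 8; semibreve tied to crotchet (semibreve + crotchet) = 20; dotted crotchet = 6; a full quarter-note triplet (3 notes) (three triplet quarters span one half) = 8; quaver = 2; dotted crotchet = 6; semibreve = 16; crotchet = 4; a full quarter-note triplet (3 notes) (three triplet quarters span one half) = 8.
Altogether 2 + 6 + 8 + 20 + 6 + 8 + 2 + 6 + 16 + 4 + 8 = 86.
86 ÷ 9 = 9 complete bars with 5 sixteenth notes remaining.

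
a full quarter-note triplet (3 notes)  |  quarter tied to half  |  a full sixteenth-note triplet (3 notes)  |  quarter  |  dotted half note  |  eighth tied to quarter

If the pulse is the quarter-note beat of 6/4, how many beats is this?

One quarter-note beat = 2 eighth notes.
In eighth notes: a full quarter-note triplet (3 notes) (three triplet quarters span one half) = 4; quarter tied to half (quarter + half) = 6; a full sixteenth-note triplet (3 notes) (three triplet sixteenths span one eighth) = 1; quarter = 2; dotted half note = 6; eighth tied to quarter (eighth + quarter) = 3.
Altogether 4 + 6 + 1 + 2 + 6 + 3 = 22.
22 ÷ 2 = 11 beats.

11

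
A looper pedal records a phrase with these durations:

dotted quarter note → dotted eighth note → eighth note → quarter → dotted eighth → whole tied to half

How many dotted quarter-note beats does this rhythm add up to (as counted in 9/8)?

One dotted quarter-note beat = 6 sixteenth notes.
Convert each value to sixteenth notes: dotted quarter note = 6; dotted eighth note = 3; eighth note = 2; quarter = 4; dotted eighth = 3; whole tied to half (whole + half) = 24.
Total: 6 + 3 + 2 + 4 + 3 + 24 = 42.
42 ÷ 6 = 7 beats.

7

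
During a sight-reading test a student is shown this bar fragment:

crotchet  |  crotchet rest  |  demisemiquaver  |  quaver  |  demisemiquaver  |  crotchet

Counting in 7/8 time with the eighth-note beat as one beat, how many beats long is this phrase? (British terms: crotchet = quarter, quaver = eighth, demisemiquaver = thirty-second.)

7.5

One eighth-note beat = 4 thirty-second notes.
Convert each value to thirty-second notes: crotchet = 8; crotchet rest = 8; demisemiquaver = 1; quaver = 4; demisemiquaver = 1; crotchet = 8.
Total: 8 + 8 + 1 + 4 + 1 + 8 = 30.
30 ÷ 4 = 7.5 beats.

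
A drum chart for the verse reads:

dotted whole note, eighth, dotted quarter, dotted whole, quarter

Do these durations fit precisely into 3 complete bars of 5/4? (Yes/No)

One bar of 5/4 = 10 eighth notes, so 3 bars = 30.
Express everything in eighth notes: dotted whole note = 12; eighth = 1; dotted quarter = 3; dotted whole = 12; quarter = 2.
Total: 12 + 1 + 3 + 12 + 2 = 30.
30 equals 30, so the answer is Yes.

Yes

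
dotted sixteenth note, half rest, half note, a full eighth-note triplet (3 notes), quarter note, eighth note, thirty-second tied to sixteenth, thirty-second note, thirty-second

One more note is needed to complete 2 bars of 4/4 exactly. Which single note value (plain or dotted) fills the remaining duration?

eighth note

2 bars of 4/4 = 64 thirty-second notes.
In thirty-second notes: dotted sixteenth note = 3; half rest = 16; half note = 16; a full eighth-note triplet (3 notes) (three triplet eighths span one quarter) = 8; quarter note = 8; eighth note = 4; thirty-second tied to sixteenth (thirty-second + sixteenth) = 3; thirty-second note = 1; thirty-second = 1.
Altogether 3 + 16 + 16 + 8 + 8 + 4 + 3 + 1 + 1 = 60.
Remaining: 64 − 60 = 4 thirty-second notes, which is a eighth note.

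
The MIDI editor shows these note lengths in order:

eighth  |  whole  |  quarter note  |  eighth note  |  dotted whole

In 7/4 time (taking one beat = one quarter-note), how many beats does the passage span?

One quarter-note beat = 2 eighth notes.
In eighth notes: eighth = 1; whole = 8; quarter note = 2; eighth note = 1; dotted whole = 12.
Sum: 1 + 8 + 2 + 1 + 12 = 24.
24 ÷ 2 = 12 beats.

12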